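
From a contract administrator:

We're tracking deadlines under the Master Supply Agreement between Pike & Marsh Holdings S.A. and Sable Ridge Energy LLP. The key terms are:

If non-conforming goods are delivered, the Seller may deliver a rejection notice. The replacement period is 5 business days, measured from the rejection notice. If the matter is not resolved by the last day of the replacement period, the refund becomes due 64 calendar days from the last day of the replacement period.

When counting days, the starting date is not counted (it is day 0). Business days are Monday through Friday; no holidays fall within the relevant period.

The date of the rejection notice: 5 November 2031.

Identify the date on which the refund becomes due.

The last day of the replacement period: 5 business days after Wednesday, 5 November 2031, skipping weekends — Nov 6, Nov 7, Nov 10, Nov 11, Nov 12 — lands on Wednesday, 12 November 2031.
The date on which the refund becomes due: 64 calendar days after 12 November 2031 is 15 January 2032.

15 January 2032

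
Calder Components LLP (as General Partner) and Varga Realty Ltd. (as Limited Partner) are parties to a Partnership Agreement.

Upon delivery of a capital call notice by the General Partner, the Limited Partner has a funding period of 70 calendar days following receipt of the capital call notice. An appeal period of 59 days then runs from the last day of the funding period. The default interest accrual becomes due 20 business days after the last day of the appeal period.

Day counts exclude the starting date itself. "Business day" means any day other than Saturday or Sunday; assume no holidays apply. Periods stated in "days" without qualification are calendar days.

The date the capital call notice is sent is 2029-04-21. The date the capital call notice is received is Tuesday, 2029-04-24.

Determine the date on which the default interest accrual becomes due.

The last day of the funding period: 2029-04-24 + 70 days = 2029-07-03.
The last day of the appeal period: 2029-07-03 + 59 days = 2029-08-31.
The date on which the default interest accrual becomes due: counting 20 business days from Friday, 2029-08-31 (Sep 3, Sep 4, Sep 5, Sep 6, …, Sep 26, Sep 27, Sep 28, skipping weekends) reaches Friday, 2029-09-28.

2029-09-28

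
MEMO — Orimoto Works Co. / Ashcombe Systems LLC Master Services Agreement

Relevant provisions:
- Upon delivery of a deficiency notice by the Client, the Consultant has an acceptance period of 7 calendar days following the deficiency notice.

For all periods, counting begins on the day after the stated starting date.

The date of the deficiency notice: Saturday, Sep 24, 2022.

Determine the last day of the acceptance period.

Oct 1, 2022

The last day of the acceptance period: 7 calendar days after Sep 24, 2022 is Oct 1, 2022.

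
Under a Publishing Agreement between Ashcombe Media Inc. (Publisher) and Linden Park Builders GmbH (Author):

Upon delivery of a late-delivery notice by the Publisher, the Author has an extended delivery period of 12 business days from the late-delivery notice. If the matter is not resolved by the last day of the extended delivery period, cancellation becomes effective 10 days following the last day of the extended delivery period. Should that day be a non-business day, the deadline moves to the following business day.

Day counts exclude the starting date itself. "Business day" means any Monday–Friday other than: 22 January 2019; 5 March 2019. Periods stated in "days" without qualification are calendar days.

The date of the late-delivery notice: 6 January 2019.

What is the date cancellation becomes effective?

4 February 2019

From Sunday, 6 January 2019, 12 business days (Jan 7, Jan 8, Jan 9, Jan 10, …, Jan 18, Jan 21, Jan 23, skipping weekends and the listed holiday on Jan 22) brings us to Wednesday, 23 January 2019, which is the last day of the extended delivery period.
The date cancellation becomes effective: 23 January 2019 + 10 days = 2 February 2019. That falls on a Saturday, so it rolls to the next business day, Monday, 4 February 2019.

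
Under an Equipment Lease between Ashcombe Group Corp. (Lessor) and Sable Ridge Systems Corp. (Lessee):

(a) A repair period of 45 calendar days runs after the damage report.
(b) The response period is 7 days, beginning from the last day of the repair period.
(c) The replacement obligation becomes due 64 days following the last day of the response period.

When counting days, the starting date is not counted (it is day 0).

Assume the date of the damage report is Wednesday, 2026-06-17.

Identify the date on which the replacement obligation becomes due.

The last day of the repair period: 2026-06-17 + 45 days = 2026-08-01.
Adding 7 calendar days to 2026-08-01 gives 2026-08-08, which is the last day of the response period.
Adding 64 calendar days to 2026-08-08 gives 2026-10-11, which is the date on which the replacement obligation becomes due.

2026-10-11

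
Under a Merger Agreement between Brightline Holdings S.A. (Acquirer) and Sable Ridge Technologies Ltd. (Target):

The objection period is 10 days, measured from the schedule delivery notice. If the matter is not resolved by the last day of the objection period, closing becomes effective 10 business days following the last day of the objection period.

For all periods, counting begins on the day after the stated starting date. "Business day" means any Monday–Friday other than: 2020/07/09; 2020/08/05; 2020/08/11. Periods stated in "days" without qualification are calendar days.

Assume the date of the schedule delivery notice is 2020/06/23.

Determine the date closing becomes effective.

Adding 10 calendar days to 2020/06/23 gives 2020/07/03, which is the last day of the objection period.
The date closing becomes effective: 10 business days after Friday, 2020/07/03, skipping weekends and the listed holiday on Jul 9 — Jul 6, Jul 7, Jul 8, Jul 10, Jul 13, Jul 14, Jul 15, Jul 16, Jul 17, Jul 20 — lands on Monday, 2020/07/20.

2020/07/20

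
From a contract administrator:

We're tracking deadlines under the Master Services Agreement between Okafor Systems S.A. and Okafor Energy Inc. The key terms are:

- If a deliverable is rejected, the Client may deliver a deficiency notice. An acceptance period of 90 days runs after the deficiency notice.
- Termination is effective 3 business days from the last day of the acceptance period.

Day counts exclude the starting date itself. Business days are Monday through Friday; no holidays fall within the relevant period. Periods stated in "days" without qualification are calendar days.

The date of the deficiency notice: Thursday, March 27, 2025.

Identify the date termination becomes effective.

June 30, 2025

Adding 90 calendar days to March 27, 2025 gives June 25, 2025, which is the last day of the acceptance period.
From Wednesday, June 25, 2025, 3 business days (Jun 26, Jun 27, Jun 30, skipping weekends) brings us to Monday, June 30, 2025, which is the date termination becomes effective.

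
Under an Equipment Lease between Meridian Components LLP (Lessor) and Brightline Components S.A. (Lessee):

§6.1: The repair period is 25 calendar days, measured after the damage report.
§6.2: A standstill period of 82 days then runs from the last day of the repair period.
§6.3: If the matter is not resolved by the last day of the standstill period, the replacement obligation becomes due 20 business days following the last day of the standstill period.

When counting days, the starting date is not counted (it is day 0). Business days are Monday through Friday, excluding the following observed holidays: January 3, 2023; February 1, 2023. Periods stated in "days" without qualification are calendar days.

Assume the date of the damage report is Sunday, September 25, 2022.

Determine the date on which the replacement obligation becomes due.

February 8, 2023

The last day of the repair period: September 25, 2022 + 25 days = October 20, 2022.
The last day of the standstill period: October 20, 2022 + 82 days = January 10, 2023.
From Tuesday, January 10, 2023, 20 business days (Jan 11, Jan 12, Jan 13, Jan 16, …, Feb 6, Feb 7, Feb 8, skipping weekends and the listed holiday on Feb 1) brings us to Wednesday, February 8, 2023, which is the date on which the replacement obligation becomes due.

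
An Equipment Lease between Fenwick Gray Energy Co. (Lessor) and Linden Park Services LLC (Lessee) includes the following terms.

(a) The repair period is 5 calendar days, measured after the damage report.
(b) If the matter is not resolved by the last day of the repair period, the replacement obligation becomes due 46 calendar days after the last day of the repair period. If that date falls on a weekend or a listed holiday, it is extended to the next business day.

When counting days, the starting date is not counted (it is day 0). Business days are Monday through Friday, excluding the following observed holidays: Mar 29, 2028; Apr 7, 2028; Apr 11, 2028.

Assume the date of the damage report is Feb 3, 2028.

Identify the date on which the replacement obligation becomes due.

Mar 27, 2028

The last day of the repair period: 5 calendar days after Feb 3, 2028 is Feb 8, 2028.
Adding 46 calendar days to Feb 8, 2028 gives Mar 25, 2028, which is the date on which the replacement obligation becomes due. That falls on a Saturday, so it rolls to the next business day, Monday, Mar 27, 2028.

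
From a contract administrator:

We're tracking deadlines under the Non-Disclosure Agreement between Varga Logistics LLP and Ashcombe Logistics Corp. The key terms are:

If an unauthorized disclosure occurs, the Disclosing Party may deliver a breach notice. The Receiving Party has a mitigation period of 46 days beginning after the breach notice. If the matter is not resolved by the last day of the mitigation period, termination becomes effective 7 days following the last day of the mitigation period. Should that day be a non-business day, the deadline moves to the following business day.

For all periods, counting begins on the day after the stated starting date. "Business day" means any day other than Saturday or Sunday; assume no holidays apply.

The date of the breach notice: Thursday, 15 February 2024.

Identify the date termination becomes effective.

Adding 46 calendar days to 15 February 2024 gives 1 April 2024, which is the last day of the mitigation period.
The date termination becomes effective: 7 calendar days after 1 April 2024 is 8 April 2024. 8 April 2024 is a Monday, so no roll-forward applies.

8 April 2024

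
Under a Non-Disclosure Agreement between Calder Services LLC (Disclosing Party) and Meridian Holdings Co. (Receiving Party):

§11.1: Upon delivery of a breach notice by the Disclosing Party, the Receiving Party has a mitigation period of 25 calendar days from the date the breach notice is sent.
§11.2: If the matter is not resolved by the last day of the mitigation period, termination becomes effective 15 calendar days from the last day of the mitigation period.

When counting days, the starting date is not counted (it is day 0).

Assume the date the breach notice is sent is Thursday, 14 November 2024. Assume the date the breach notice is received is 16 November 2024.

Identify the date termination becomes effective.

24 December 2024

The last day of the mitigation period: 25 calendar days after 14 November 2024 is 9 December 2024.
Adding 15 calendar days to 9 December 2024 gives 24 December 2024, which is the date termination becomes effective.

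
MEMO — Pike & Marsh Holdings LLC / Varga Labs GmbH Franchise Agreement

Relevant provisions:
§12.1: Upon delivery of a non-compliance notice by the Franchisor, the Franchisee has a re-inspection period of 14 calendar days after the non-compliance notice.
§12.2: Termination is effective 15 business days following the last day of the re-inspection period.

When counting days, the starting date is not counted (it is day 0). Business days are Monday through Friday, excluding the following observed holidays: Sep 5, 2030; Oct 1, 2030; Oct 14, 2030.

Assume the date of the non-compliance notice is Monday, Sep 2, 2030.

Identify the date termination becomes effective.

Oct 8, 2030

Adding 14 calendar days to Sep 2, 2030 gives Sep 16, 2030, which is the last day of the re-inspection period.
The date termination becomes effective: counting 15 business days from Monday, Sep 16, 2030 (Sep 17, Sep 18, Sep 19, Sep 20, …, Oct 4, Oct 7, Oct 8, skipping weekends and the listed holiday on Oct 1) reaches Tuesday, Oct 8, 2030.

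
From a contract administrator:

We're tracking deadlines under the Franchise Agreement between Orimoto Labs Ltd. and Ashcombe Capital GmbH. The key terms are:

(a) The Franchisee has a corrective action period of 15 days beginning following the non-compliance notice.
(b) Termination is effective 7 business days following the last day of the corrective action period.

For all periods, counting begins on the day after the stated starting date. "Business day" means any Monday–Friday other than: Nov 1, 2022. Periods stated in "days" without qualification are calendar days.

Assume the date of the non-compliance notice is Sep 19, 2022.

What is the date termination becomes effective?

Oct 13, 2022

Adding 15 calendar days to Sep 19, 2022 gives Oct 4, 2022, which is the last day of the corrective action period.
The date termination becomes effective: counting 7 business days from Tuesday, Oct 4, 2022 (Oct 5, Oct 6, Oct 7, Oct 10, Oct 11, Oct 12, Oct 13, skipping weekends) reaches Thursday, Oct 13, 2022.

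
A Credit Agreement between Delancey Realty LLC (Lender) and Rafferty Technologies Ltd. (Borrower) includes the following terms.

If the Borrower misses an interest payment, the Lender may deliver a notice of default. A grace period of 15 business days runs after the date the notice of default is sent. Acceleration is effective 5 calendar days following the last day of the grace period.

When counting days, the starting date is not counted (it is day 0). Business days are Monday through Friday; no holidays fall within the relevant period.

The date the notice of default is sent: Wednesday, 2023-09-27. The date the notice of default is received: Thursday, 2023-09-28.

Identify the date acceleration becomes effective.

2023-10-23

The last day of the grace period: 15 business days after Wednesday, 2023-09-27, skipping weekends — Sep 28, Sep 29, Oct 2, Oct 3, …, Oct 16, Oct 17, Oct 18 — lands on Wednesday, 2023-10-18.
The date acceleration becomes effective: 5 calendar days after 2023-10-18 is 2023-10-23.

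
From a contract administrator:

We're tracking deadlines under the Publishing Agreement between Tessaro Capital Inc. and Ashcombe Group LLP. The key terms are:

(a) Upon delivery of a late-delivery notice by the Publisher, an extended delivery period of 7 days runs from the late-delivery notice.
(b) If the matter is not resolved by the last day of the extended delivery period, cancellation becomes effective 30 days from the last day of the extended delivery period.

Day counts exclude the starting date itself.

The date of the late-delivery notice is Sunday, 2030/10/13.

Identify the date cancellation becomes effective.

2030/11/19

The last day of the extended delivery period: 7 calendar days after 2030/10/13 is 2030/10/20.
The date cancellation becomes effective: 2030/10/20 + 30 days = 2030/11/19.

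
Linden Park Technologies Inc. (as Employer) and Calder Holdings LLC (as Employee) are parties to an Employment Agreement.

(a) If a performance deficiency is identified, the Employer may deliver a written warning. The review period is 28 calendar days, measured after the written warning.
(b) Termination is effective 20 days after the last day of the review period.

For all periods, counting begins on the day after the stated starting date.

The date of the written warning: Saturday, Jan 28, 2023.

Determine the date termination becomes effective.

Mar 17, 2023

Adding 28 calendar days to Jan 28, 2023 gives Feb 25, 2023, which is the last day of the review period.
The date termination becomes effective: 20 calendar days after Feb 25, 2023 is Mar 17, 2023.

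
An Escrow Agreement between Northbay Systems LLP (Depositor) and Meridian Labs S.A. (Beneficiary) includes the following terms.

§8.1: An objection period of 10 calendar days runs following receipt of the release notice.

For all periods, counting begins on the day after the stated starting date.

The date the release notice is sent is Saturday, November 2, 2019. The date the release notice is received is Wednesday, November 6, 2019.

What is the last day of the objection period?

The last day of the objection period: 10 calendar days after November 6, 2019 is November 16, 2019.

November 16, 2019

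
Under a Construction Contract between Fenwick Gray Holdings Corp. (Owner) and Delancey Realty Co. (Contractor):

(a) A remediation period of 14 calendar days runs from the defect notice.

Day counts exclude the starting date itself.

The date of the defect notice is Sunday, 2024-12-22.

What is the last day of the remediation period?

The last day of the remediation period: 14 calendar days after 2024-12-22 is 2025-01-05.

2025-01-05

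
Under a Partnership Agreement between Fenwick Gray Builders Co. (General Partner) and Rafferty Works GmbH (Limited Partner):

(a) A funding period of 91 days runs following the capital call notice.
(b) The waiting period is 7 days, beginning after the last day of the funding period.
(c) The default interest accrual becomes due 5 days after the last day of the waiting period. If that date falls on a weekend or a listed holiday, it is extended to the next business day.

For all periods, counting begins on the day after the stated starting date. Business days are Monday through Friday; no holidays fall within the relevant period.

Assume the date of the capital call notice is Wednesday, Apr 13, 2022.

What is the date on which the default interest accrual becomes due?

The last day of the funding period: 91 calendar days after Apr 13, 2022 is Jul 13, 2022.
The last day of the waiting period: 7 calendar days after Jul 13, 2022 is Jul 20, 2022.
The date on which the default interest accrual becomes due: 5 calendar days after Jul 20, 2022 is Jul 25, 2022. Jul 25, 2022 is a Monday, so no roll-forward applies.

Jul 25, 2022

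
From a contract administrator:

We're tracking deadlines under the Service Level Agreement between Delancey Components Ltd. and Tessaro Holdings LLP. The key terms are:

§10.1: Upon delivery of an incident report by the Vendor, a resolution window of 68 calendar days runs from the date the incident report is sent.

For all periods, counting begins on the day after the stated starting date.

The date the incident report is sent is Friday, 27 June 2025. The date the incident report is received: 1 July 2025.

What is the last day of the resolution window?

3 September 2025

The last day of the resolution window: 68 calendar days after 27 June 2025 is 3 September 2025.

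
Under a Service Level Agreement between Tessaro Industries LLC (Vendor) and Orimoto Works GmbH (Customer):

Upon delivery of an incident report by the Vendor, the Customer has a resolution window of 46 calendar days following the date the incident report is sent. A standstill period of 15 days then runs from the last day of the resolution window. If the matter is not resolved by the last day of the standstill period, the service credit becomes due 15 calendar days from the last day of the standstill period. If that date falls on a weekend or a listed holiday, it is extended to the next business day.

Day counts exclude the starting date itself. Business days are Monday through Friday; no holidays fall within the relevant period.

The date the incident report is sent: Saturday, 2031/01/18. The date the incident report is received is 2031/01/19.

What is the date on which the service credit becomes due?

Adding 46 calendar days to 2031/01/18 gives 2031/03/05, which is the last day of the resolution window.
Adding 15 calendar days to 2031/03/05 gives 2031/03/20, which is the last day of the standstill period.
The date on which the service credit becomes due: 15 calendar days after 2031/03/20 is 2031/04/04. 2031/04/04 is a Friday, so no roll-forward applies.

2031/04/04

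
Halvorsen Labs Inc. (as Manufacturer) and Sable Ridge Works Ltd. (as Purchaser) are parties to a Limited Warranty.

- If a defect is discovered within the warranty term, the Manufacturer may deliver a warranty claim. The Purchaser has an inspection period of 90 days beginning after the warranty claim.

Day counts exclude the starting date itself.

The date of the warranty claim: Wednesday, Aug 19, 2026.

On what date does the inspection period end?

Adding 90 calendar days to Aug 19, 2026 gives Nov 17, 2026, which is the last day of the inspection period.

Nov 17, 2026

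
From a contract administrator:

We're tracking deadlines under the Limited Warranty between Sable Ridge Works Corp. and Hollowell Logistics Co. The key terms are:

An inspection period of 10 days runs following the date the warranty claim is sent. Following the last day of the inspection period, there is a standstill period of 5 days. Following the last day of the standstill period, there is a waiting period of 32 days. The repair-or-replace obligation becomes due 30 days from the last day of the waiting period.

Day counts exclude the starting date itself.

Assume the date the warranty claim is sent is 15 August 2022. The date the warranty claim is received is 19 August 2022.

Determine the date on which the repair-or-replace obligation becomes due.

The last day of the inspection period: 15 August 2022 + 10 days = 25 August 2022.
Adding 5 calendar days to 25 August 2022 gives 30 August 2022, which is the last day of the standstill period.
The last day of the waiting period: 30 August 2022 + 32 days = 1 October 2022.
The date on which the repair-or-replace obligation becomes due: 1 October 2022 + 30 days = 31 October 2022.

31 October 2022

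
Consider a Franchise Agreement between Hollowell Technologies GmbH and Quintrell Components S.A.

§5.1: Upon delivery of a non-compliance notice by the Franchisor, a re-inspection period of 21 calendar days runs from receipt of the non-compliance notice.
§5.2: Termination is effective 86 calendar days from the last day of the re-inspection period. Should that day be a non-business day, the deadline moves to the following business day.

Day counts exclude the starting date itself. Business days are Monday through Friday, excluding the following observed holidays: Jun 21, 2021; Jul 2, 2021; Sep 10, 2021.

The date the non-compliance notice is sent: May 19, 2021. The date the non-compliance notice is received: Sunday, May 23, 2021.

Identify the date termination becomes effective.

Adding 21 calendar days to May 23, 2021 gives Jun 13, 2021, which is the last day of the re-inspection period.
Adding 86 calendar days to Jun 13, 2021 gives Sep 7, 2021, which is the date termination becomes effective. Sep 7, 2021 is a Tuesday and is not a listed holiday, so no roll-forward applies.

Sep 7, 2021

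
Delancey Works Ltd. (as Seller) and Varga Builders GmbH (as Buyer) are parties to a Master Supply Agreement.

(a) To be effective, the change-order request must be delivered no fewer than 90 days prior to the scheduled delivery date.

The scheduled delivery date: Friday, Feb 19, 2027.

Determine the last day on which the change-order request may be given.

Feb 19, 2027 minus 90 days is Nov 21, 2026.

Nov 21, 2026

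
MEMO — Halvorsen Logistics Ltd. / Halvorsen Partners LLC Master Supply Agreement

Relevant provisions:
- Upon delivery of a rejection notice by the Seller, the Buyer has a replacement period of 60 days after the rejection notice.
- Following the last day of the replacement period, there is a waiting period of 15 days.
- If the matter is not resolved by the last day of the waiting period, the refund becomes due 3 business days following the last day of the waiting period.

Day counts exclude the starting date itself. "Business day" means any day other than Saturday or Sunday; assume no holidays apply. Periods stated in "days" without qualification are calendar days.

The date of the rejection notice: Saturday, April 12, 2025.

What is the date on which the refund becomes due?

The last day of the replacement period: April 12, 2025 + 60 days = June 11, 2025.
Adding 15 calendar days to June 11, 2025 gives June 26, 2025, which is the last day of the waiting period.
The date on which the refund becomes due: counting 3 business days from Thursday, June 26, 2025 (Jun 27, Jun 30, Jul 1, skipping weekends) reaches Tuesday, July 1, 2025.

July 1, 2025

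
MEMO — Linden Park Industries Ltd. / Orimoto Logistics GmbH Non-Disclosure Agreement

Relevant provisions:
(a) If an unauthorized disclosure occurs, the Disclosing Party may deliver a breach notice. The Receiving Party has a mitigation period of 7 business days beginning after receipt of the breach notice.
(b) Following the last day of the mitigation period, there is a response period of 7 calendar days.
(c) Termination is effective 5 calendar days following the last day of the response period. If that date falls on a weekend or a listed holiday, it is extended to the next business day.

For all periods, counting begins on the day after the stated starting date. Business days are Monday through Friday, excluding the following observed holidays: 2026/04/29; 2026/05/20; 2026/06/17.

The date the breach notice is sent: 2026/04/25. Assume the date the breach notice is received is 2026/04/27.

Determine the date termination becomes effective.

The last day of the mitigation period: counting 7 business days from Monday, 2026/04/27 (Apr 28, Apr 30, May 1, May 4, May 5, May 6, May 7, skipping weekends and the listed holiday on Apr 29) reaches Thursday, 2026/05/07.
The last day of the response period: 2026/05/07 + 7 days = 2026/05/14.
The date termination becomes effective: 2026/05/14 + 5 days = 2026/05/19. 2026/05/19 is a Tuesday and is not a listed holiday, so no roll-forward applies.

2026/05/19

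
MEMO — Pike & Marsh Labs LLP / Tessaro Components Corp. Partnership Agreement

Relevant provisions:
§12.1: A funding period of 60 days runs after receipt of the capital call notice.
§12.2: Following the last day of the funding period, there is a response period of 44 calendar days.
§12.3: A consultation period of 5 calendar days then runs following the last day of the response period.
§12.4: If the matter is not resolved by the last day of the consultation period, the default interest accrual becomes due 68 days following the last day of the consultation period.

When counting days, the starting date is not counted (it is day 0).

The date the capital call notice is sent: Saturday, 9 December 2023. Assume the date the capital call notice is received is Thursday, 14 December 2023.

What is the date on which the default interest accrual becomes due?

The last day of the funding period: 14 December 2023 + 60 days = 12 February 2024.
The last day of the response period: 44 calendar days after 12 February 2024 is 27 March 2024.
The last day of the consultation period: 5 calendar days after 27 March 2024 is 1 April 2024.
The date on which the default interest accrual becomes due: 68 calendar days after 1 April 2024 is 8 June 2024.

8 June 2024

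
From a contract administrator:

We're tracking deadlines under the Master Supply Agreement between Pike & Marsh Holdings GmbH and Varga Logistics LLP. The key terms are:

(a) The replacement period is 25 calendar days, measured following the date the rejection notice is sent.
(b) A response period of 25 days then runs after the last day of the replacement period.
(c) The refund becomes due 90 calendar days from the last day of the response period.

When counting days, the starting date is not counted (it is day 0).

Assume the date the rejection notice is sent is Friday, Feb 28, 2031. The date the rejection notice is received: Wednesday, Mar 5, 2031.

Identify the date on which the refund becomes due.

The last day of the replacement period: 25 calendar days after Feb 28, 2031 is Mar 25, 2031.
The last day of the response period: Mar 25, 2031 + 25 days = Apr 19, 2031.
Adding 90 calendar days to Apr 19, 2031 gives Jul 18, 2031, which is the date on which the refund becomes due.

Jul 18, 2031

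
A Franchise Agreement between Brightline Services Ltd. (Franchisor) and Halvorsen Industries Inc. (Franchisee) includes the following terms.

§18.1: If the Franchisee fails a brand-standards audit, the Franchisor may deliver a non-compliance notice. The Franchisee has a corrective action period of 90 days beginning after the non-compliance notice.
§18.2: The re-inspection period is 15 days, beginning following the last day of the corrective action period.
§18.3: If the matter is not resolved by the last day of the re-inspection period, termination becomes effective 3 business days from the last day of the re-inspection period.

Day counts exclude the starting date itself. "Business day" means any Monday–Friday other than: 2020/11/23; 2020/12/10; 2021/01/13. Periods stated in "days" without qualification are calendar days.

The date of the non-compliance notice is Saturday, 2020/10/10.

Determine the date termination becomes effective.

2021/01/27

The last day of the corrective action period: 2020/10/10 + 90 days = 2021/01/08.
The last day of the re-inspection period: 15 calendar days after 2021/01/08 is 2021/01/23.
From Saturday, 2021/01/23, 3 business days (Jan 25, Jan 26, Jan 27, skipping weekends) brings us to Wednesday, 2021/01/27, which is the date termination becomes effective.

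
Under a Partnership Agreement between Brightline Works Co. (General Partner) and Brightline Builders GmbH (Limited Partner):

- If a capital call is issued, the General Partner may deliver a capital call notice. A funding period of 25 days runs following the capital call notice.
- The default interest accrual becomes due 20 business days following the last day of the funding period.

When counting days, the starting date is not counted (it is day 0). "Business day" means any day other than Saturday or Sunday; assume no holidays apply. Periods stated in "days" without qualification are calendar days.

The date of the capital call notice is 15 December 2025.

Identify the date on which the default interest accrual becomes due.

6 February 2026

Adding 25 calendar days to 15 December 2025 gives 9 January 2026, which is the last day of the funding period.
The date on which the default interest accrual becomes due: counting 20 business days from Friday, 9 January 2026 (Jan 12, Jan 13, Jan 14, Jan 15, …, Feb 4, Feb 5, Feb 6, skipping weekends) reaches Friday, 6 February 2026.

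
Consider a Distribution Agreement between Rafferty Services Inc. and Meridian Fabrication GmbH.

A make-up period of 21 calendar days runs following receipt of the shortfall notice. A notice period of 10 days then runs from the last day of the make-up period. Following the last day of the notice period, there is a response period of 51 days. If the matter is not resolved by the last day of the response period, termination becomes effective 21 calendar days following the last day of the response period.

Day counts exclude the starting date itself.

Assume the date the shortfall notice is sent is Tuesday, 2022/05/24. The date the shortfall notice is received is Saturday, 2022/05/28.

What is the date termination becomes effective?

The last day of the make-up period: 21 calendar days after 2022/05/28 is 2022/06/18.
The last day of the notice period: 10 calendar days after 2022/06/18 is 2022/06/28.
The last day of the response period: 51 calendar days after 2022/06/28 is 2022/08/18.
The date termination becomes effective: 21 calendar days after 2022/08/18 is 2022/09/08.

2022/09/08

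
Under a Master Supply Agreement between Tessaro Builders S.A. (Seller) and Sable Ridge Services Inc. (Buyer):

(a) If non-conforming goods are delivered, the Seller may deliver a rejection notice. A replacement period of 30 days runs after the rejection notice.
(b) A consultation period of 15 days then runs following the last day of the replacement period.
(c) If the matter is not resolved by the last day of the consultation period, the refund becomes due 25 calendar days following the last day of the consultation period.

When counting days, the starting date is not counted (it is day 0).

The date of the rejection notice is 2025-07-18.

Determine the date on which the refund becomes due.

The last day of the replacement period: 2025-07-18 + 30 days = 2025-08-17.
Adding 15 calendar days to 2025-08-17 gives 2025-09-01, which is the last day of the consultation period.
Adding 25 calendar days to 2025-09-01 gives 2025-09-26, which is the date on which the refund becomes due.

2025-09-26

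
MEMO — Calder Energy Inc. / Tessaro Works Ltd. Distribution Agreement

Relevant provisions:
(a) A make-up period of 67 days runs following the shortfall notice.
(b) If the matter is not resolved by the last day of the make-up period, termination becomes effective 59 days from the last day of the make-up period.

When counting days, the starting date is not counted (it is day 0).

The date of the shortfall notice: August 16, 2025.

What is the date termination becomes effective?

December 20, 2025

The last day of the make-up period: August 16, 2025 + 67 days = October 22, 2025.
Adding 59 calendar days to October 22, 2025 gives December 20, 2025, which is the date termination becomes effective.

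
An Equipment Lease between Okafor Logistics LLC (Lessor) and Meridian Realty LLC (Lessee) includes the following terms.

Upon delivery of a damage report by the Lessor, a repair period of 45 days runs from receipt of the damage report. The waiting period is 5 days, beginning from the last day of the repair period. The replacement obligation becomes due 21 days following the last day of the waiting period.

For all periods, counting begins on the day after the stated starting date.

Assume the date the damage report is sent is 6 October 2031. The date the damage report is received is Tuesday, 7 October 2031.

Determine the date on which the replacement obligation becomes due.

The last day of the repair period: 7 October 2031 + 45 days = 21 November 2031.
The last day of the waiting period: 5 calendar days after 21 November 2031 is 26 November 2031.
Adding 21 calendar days to 26 November 2031 gives 17 December 2031, which is the date on which the replacement obligation becomes due.

17 December 2031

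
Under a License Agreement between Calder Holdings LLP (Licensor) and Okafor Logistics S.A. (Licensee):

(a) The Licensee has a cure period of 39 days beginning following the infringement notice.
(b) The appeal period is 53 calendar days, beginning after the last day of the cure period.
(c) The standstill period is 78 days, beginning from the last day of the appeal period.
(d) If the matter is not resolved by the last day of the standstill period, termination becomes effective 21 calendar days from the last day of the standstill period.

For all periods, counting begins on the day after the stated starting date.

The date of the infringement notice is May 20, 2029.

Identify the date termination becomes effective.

Nov 27, 2029

The last day of the cure period: May 20, 2029 + 39 days = Jun 28, 2029.
The last day of the appeal period: Jun 28, 2029 + 53 days = Aug 20, 2029.
Adding 78 calendar days to Aug 20, 2029 gives Nov 6, 2029, which is the last day of the standstill period.
The date termination becomes effective: Nov 6, 2029 + 21 days = Nov 27, 2029.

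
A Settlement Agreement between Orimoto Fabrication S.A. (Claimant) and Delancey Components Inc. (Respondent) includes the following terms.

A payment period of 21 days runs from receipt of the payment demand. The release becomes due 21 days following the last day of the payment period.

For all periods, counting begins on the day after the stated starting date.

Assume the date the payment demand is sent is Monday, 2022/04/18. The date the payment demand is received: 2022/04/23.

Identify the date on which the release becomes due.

2022/06/04

Adding 21 calendar days to 2022/04/23 gives 2022/05/14, which is the last day of the payment period.
Adding 21 calendar days to 2022/05/14 gives 2022/06/04, which is the date on which the release becomes due.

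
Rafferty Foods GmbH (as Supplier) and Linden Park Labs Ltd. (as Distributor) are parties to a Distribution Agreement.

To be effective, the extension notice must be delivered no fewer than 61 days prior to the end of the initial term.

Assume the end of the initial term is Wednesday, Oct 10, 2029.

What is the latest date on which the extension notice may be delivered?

Aug 10, 2029

Counting back 61 calendar days from Oct 10, 2029 gives Aug 10, 2029.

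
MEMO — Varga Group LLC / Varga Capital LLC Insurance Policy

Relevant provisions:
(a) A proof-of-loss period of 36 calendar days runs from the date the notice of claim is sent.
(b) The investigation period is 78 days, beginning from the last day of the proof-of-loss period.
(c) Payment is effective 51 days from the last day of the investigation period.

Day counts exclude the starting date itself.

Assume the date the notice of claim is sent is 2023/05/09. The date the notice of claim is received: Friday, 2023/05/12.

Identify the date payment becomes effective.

2023/10/21

The last day of the proof-of-loss period: 2023/05/09 + 36 days = 2023/06/14.
Adding 78 calendar days to 2023/06/14 gives 2023/08/31, which is the last day of the investigation period.
The date payment becomes effective: 2023/08/31 + 51 days = 2023/10/21.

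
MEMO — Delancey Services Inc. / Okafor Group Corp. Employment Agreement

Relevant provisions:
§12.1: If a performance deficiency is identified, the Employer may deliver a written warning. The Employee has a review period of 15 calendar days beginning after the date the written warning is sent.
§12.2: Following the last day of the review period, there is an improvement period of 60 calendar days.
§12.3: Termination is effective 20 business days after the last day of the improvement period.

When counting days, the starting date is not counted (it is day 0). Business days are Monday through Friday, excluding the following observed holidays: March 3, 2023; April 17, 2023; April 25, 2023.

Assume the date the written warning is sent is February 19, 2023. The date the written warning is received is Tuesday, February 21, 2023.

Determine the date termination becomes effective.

The last day of the review period: 15 calendar days after February 19, 2023 is March 6, 2023.
The last day of the improvement period: 60 calendar days after March 6, 2023 is May 5, 2023.
From Friday, May 5, 2023, 20 business days (May 8, May 9, May 10, May 11, …, May 31, Jun 1, Jun 2, skipping weekends) brings us to Friday, June 2, 2023, which is the date termination becomes effective.

June 2, 2023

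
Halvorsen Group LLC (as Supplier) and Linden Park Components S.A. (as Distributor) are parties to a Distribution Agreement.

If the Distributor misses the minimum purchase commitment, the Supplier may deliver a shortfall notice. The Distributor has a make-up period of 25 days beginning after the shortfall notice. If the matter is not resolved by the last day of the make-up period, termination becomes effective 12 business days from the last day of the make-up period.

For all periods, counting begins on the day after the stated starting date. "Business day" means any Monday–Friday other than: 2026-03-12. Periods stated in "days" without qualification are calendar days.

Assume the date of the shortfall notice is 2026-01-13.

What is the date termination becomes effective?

Adding 25 calendar days to 2026-01-13 gives 2026-02-07, which is the last day of the make-up period.
The date termination becomes effective: counting 12 business days from Saturday, 2026-02-07 (Feb 9, Feb 10, Feb 11, Feb 12, …, Feb 20, Feb 23, Feb 24, skipping weekends) reaches Tuesday, 2026-02-24.

2026-02-24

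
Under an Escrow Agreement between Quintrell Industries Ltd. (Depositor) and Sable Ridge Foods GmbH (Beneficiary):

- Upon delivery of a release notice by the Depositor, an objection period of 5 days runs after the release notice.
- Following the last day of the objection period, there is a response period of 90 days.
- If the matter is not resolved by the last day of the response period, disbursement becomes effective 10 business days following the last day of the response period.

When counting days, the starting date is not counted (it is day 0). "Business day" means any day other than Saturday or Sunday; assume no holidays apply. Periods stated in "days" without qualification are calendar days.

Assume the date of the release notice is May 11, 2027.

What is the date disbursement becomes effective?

The last day of the objection period: 5 calendar days after May 11, 2027 is May 16, 2027.
The last day of the response period: May 16, 2027 + 90 days = Aug 14, 2027.
From Saturday, Aug 14, 2027, 10 business days (Aug 16, Aug 17, Aug 18, Aug 19, Aug 20, Aug 23, Aug 24, Aug 25, Aug 26, Aug 27, skipping weekends) brings us to Friday, Aug 27, 2027, which is the date disbursement becomes effective.

Aug 27, 2027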